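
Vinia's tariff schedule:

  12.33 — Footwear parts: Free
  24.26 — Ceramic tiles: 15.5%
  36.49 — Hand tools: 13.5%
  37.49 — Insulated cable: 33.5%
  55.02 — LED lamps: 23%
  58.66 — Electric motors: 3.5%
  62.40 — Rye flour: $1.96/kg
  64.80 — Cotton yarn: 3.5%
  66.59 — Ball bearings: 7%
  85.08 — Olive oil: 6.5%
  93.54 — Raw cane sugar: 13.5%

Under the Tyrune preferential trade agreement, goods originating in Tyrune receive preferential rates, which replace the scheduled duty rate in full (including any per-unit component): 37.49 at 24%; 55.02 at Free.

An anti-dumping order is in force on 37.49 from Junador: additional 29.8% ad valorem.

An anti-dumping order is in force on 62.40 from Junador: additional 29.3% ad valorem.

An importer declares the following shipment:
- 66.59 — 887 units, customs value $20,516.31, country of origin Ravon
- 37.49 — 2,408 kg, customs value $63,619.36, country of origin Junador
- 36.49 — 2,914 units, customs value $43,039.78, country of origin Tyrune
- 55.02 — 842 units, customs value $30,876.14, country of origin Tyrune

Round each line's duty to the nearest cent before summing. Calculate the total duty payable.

$47,517.56

Line 1 (66.59, Ravon, 887 units, $20,516.31):
Base rate for 66.59 is 7%.
Duty = $20,516.31 × 7% = $1,436.14.
Line 2 (37.49, Junador, 2,408 kg, $63,619.36):
Base rate for 37.49 is 33.5%.
37.49 has an FTA preferential rate, but origin Junador is not Tyrune; base rate stands.
Additional duty on 37.49 from Junador: +29.8%. Applied ad valorem rate: 33.5% + 29.8% = 63.3%.
Duty = $63,619.36 × 63.3% = $40,271.05.
Line 3 (36.49, Tyrune, 2,914 units, $43,039.78):
Base rate for 36.49 is 13.5%.
Origin Tyrune is the FTA partner but 36.49 is not on the preference list; base rate stands.
Duty = $43,039.78 × 13.5% = $5,810.37.
Line 4 (55.02, Tyrune, 842 units, $30,876.14):
Base rate for 55.02 is 23%.
Origin Tyrune qualifies under the Vinia–Tyrune agreement and 55.02 is covered: preferential rate Free applies instead.
Duty = $30,876.14 × 0% = $0.00.
Total = $1,436.14 + $40,271.05 + $5,810.37 + $0.00 = $47,517.56.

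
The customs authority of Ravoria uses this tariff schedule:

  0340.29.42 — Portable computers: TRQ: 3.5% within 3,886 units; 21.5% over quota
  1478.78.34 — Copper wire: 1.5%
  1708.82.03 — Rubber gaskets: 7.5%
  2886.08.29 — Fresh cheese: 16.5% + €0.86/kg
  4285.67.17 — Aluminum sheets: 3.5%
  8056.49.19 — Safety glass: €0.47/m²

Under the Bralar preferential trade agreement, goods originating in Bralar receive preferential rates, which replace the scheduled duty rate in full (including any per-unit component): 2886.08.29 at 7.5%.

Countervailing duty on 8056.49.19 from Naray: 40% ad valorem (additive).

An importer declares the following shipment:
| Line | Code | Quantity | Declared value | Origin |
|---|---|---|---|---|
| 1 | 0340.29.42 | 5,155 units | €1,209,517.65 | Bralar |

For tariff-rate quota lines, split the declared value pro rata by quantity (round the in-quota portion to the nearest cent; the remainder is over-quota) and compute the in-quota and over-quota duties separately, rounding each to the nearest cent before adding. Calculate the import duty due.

Line 1 (0340.29.42, Bralar, 5,155 units, €1,209,517.65):
Code 0340.29.42 is under a tariff-rate quota (threshold 3,886 units). In-quota: 3,886 units at 3.5%; over-quota: 1,269 units at 21.5%.
Pro-rata value split: in-quota = €1,209,517.65 × 3,886/5,155 = €911,772.18; over-quota = €1,209,517.65 − €911,772.18 = €297,745.47.
In-quota duty = €911,772.18 × 3.5% = €31,912.03. Over-quota duty = €297,745.47 × 21.5% = €64,015.28.
Line duty = €31,912.03 + €64,015.28 = €95,927.31.

€95,927.31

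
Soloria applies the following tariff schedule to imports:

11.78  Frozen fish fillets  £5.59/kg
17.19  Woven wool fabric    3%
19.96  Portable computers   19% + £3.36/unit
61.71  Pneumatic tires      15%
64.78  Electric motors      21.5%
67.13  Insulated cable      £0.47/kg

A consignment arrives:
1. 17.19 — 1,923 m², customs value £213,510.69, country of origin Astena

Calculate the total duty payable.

£6,405.32

Line 1 (17.19, Astena, 1,923 m², £213,510.69):
Base rate for 17.19 is 3%.
Duty = £213,510.69 × 3% = £6,405.32.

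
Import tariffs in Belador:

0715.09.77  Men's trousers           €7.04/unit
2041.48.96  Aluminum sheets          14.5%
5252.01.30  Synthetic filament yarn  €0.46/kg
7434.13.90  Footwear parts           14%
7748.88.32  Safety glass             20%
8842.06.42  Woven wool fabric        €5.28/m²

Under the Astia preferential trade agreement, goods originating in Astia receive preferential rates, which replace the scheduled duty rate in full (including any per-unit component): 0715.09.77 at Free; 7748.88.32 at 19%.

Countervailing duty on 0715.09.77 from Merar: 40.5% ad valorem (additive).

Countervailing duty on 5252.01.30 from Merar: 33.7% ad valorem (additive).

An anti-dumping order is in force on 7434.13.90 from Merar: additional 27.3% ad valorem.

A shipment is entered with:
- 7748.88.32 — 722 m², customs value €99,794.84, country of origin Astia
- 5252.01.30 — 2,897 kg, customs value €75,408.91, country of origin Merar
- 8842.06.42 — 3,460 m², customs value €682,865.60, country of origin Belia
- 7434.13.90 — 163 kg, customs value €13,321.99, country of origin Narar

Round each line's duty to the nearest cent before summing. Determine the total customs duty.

€65,840.32

Line 1 (7748.88.32, Astia, 722 m², €99,794.84):
Base rate for 7748.88.32 is 20%.
Origin Astia qualifies under the Belador–Astia agreement and 7748.88.32 is covered: preferential rate 19% applies instead.
Duty = €99,794.84 × 19% = €18,961.02.
Line 2 (5252.01.30, Merar, 2,897 kg, €75,408.91):
Base rate for 5252.01.30 is €0.46/kg.
Additional duty on 5252.01.30 from Merar: +33.7% ad valorem. Applied ad valorem rate = 33.7%.
Duty = €75,408.91 × 33.7% + 2,897 × €0.46 = €26,745.42.
Line 3 (8842.06.42, Belia, 3,460 m², €682,865.60):
Base rate for 8842.06.42 is €5.28/m².
Duty = 3,460 × €5.28 = €18,268.80.
Line 4 (7434.13.90, Narar, 163 kg, €13,321.99):
Base rate for 7434.13.90 is 14%.
The additional-duty order on 7434.13.90 targets Merar, not Narar; it does not apply.
Duty = €13,321.99 × 14% = €1,865.08.
Total = €18,961.02 + €26,745.42 + €18,268.80 + €1,865.08 = €65,840.32.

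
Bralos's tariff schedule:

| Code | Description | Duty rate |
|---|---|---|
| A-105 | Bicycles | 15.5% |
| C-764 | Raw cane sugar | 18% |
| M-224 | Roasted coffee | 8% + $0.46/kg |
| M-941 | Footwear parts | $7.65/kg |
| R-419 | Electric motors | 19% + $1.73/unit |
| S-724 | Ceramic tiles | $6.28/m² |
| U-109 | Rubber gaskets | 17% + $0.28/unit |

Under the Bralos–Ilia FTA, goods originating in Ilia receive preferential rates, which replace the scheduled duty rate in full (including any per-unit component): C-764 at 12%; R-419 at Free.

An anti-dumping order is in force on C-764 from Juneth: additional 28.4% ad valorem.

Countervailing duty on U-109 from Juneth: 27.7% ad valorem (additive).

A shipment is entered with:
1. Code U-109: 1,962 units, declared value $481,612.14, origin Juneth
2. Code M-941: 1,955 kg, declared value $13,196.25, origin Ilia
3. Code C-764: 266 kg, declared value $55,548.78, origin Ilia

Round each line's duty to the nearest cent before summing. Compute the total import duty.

Line 1 (U-109, Juneth, 1,962 units, $481,612.14):
Base rate for U-109 is 17% + $0.28/unit.
Additional duty on U-109 from Juneth: +27.7%. Applied ad valorem rate: 17% + 27.7% = 44.7%.
Duty = $481,612.14 × 44.7% + 1,962 × $0.28 = $215,829.99.
Line 2 (M-941, Ilia, 1,955 kg, $13,196.25):
Base rate for M-941 is $7.65/kg.
Origin Ilia is the FTA partner but M-941 is not on the preference list; base rate stands.
Duty = 1,955 × $7.65 = $14,955.75.
Line 3 (C-764, Ilia, 266 kg, $55,548.78):
Base rate for C-764 is 18%.
Origin Ilia qualifies under the Bralos–Ilia agreement and C-764 is covered: preferential rate 12% applies instead.
The additional-duty order on C-764 targets Juneth, not Ilia; it does not apply.
Duty = $55,548.78 × 12% = $6,665.85.
Total = $215,829.99 + $14,955.75 + $6,665.85 = $237,451.59.

$237,451.59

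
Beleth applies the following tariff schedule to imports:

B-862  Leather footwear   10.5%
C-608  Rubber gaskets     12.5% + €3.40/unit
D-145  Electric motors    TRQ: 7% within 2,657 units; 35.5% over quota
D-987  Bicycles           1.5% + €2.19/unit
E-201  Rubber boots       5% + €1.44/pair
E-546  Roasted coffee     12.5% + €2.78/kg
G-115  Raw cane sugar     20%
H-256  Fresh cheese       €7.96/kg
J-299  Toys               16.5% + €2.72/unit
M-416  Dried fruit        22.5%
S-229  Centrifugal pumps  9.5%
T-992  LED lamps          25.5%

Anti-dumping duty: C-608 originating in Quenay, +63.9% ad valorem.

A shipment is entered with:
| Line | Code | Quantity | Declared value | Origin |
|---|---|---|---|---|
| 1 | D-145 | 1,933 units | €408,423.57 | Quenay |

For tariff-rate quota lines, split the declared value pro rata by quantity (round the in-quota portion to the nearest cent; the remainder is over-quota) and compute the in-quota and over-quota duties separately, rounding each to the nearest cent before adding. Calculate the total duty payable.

Line 1 (D-145, Quenay, 1,933 units, €408,423.57):
Code D-145 is under a tariff-rate quota (threshold 2,657 units). Quantity 1,933 units is within the quota, so the in-quota rate 7% applies to the full value.
Duty = €408,423.57 × 7% = €28,589.65.

€28,589.65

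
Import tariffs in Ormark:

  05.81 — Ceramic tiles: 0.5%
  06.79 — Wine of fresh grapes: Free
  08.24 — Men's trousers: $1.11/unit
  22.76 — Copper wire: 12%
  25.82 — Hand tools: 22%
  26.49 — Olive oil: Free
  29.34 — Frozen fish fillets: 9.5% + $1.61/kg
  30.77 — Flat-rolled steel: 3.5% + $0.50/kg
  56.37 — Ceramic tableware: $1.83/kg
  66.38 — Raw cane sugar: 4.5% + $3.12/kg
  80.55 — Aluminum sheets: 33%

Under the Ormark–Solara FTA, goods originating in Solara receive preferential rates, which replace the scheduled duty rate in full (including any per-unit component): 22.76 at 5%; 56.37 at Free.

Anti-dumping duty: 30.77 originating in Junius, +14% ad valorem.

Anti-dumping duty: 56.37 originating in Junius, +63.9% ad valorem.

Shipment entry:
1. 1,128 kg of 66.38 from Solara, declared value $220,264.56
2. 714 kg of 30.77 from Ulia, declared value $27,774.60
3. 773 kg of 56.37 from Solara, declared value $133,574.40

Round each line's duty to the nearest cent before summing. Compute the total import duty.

$14,760.38

Line 1 (66.38, Solara, 1,128 kg, $220,264.56):
Base rate for 66.38 is 4.5% + $3.12/kg.
Origin Solara is the FTA partner but 66.38 is not on the preference list; base rate stands.
Duty = $220,264.56 × 4.5% + 1,128 × $3.12 = $13,431.27.
Line 2 (30.77, Ulia, 714 kg, $27,774.60):
Base rate for 30.77 is 3.5% + $0.50/kg.
The additional-duty order on 30.77 targets Junius, not Ulia; it does not apply.
Duty = $27,774.60 × 3.5% + 714 × $0.50 = $1,329.11.
Line 3 (56.37, Solara, 773 kg, $133,574.40):
Base rate for 56.37 is $1.83/kg.
Origin Solara qualifies under the Ormark–Solara agreement and 56.37 is covered: preferential rate Free applies instead.
The additional-duty order on 56.37 targets Junius, not Solara; it does not apply.
Duty = $133,574.40 × 0% = $0.00.
Total = $13,431.27 + $1,329.11 + $0.00 = $14,760.38.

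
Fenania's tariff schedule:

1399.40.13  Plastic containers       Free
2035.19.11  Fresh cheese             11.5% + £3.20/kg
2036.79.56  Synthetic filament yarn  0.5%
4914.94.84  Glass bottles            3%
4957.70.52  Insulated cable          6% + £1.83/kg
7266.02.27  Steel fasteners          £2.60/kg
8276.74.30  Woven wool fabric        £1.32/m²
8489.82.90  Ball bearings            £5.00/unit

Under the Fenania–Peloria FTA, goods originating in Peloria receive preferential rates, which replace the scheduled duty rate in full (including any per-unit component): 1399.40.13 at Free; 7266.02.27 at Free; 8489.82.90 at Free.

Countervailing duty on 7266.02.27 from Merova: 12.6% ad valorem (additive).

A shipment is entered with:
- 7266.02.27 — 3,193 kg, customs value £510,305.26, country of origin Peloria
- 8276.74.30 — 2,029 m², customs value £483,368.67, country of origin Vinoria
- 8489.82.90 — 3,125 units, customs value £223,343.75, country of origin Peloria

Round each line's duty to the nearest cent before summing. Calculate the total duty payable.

Line 1 (7266.02.27, Peloria, 3,193 kg, £510,305.26):
Base rate for 7266.02.27 is £2.60/kg.
Origin Peloria qualifies under the Fenania–Peloria agreement and 7266.02.27 is covered: preferential rate Free applies instead.
The additional-duty order on 7266.02.27 targets Merova, not Peloria; it does not apply.
Duty = £510,305.26 × 0% = £0.00.
Line 2 (8276.74.30, Vinoria, 2,029 m², £483,368.67):
Base rate for 8276.74.30 is £1.32/m².
Duty = 2,029 × £1.32 = £2,678.28.
Line 3 (8489.82.90, Peloria, 3,125 units, £223,343.75):
Base rate for 8489.82.90 is £5.00/unit.
Origin Peloria qualifies under the Fenania–Peloria agreement and 8489.82.90 is covered: preferential rate Free applies instead.
Duty = £223,343.75 × 0% = £0.00.
Total = £0.00 + £2,678.28 + £0.00 = £2,678.28.

£2,678.28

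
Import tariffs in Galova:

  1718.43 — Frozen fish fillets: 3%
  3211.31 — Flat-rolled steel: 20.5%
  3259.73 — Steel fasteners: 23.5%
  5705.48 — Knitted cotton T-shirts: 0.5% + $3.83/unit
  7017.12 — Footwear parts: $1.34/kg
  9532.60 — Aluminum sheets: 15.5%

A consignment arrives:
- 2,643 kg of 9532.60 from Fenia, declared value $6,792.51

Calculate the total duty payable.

$1,052.84

Line 1 (9532.60, Fenia, 2,643 kg, $6,792.51):
Base rate for 9532.60 is 15.5%.
Duty = $6,792.51 × 15.5% = $1,052.84.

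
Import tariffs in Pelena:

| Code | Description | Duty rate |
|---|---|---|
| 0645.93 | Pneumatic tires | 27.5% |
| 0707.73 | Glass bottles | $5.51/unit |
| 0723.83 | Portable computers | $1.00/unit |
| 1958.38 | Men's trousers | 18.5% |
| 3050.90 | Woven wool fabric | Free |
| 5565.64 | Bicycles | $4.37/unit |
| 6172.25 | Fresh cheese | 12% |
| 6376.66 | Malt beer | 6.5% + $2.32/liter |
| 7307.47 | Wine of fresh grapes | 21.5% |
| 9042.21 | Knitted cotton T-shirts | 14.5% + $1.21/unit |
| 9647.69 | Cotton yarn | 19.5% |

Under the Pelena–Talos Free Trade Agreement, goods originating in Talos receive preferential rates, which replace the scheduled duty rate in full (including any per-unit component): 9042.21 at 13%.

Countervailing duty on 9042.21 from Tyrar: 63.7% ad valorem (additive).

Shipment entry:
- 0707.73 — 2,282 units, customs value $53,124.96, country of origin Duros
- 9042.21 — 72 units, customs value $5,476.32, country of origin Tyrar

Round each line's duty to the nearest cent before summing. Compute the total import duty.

Line 1 (0707.73, Duros, 2,282 units, $53,124.96):
Base rate for 0707.73 is $5.51/unit.
Duty = 2,282 × $5.51 = $12,573.82.
Line 2 (9042.21, Tyrar, 72 units, $5,476.32):
Base rate for 9042.21 is 14.5% + $1.21/unit.
9042.21 has an FTA preferential rate, but origin Tyrar is not Talos; base rate stands.
Additional duty on 9042.21 from Tyrar: +63.7%. Applied ad valorem rate: 14.5% + 63.7% = 78.2%.
Duty = $5,476.32 × 78.2% + 72 × $1.21 = $4,369.60.
Total = $12,573.82 + $4,369.60 = $16,943.42.

$16,943.42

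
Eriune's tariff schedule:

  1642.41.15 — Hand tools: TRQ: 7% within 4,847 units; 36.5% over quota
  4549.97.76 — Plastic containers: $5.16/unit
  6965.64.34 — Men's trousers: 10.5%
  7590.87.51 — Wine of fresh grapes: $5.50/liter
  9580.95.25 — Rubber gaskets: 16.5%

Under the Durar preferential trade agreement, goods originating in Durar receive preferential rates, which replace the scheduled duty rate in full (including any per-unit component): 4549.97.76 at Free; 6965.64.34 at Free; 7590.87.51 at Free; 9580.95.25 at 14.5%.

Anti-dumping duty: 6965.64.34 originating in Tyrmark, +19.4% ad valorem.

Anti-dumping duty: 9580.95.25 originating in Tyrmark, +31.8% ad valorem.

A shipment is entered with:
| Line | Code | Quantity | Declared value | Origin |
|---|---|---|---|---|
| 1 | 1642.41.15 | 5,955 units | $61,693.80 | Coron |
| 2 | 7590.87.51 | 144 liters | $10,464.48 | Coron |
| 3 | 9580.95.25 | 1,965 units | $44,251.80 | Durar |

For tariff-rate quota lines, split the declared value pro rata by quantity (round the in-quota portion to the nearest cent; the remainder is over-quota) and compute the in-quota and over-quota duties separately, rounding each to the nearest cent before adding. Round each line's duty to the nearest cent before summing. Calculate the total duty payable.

$14,913.34

Line 1 (1642.41.15, Coron, 5,955 units, $61,693.80):
Code 1642.41.15 is under a tariff-rate quota (threshold 4,847 units). In-quota: 4,847 units at 7%; over-quota: 1,108 units at 36.5%.
Pro-rata value split: in-quota = $61,693.80 × 4,847/5,955 = $50,214.92; over-quota = $61,693.80 − $50,214.92 = $11,478.88.
In-quota duty = $50,214.92 × 7% = $3,515.04. Over-quota duty = $11,478.88 × 36.5% = $4,189.79.
Line duty = $3,515.04 + $4,189.79 = $7,704.83.
Line 2 (7590.87.51, Coron, 144 liters, $10,464.48):
Base rate for 7590.87.51 is $5.50/liter.
7590.87.51 has an FTA preferential rate, but origin Coron is not Durar; base rate stands.
Duty = 144 × $5.50 = $792.00.
Line 3 (9580.95.25, Durar, 1,965 units, $44,251.80):
Base rate for 9580.95.25 is 16.5%.
Origin Durar qualifies under the Eriune–Durar agreement and 9580.95.25 is covered: preferential rate 14.5% applies instead.
The additional-duty order on 9580.95.25 targets Tyrmark, not Durar; it does not apply.
Duty = $44,251.80 × 14.5% = $6,416.51.
Total = $7,704.83 + $792.00 + $6,416.51 = $14,913.34.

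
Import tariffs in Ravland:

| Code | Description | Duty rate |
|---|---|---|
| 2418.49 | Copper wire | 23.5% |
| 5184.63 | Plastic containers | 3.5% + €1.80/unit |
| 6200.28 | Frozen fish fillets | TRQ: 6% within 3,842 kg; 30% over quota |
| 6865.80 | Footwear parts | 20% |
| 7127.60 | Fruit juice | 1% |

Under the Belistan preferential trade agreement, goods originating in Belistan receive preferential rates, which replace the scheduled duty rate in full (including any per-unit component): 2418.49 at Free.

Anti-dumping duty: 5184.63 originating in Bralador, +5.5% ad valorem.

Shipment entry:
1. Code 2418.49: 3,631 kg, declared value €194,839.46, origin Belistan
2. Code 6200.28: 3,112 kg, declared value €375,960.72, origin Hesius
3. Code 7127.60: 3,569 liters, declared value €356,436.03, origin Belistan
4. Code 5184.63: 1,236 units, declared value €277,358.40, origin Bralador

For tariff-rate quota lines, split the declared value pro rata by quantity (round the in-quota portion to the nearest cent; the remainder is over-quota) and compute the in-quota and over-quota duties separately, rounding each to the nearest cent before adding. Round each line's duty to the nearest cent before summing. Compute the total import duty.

€53,309.06

Line 1 (2418.49, Belistan, 3,631 kg, €194,839.46):
Base rate for 2418.49 is 23.5%.
Origin Belistan qualifies under the Ravland–Belistan agreement and 2418.49 is covered: preferential rate Free applies instead.
Duty = €194,839.46 × 0% = €0.00.
Line 2 (6200.28, Hesius, 3,112 kg, €375,960.72):
Code 6200.28 is under a tariff-rate quota (threshold 3,842 kg). Quantity 3,112 kg is within the quota, so the in-quota rate 6% applies to the full value.
Duty = €375,960.72 × 6% = €22,557.64.
Line 3 (7127.60, Belistan, 3,569 liters, €356,436.03):
Base rate for 7127.60 is 1%.
Origin Belistan is the FTA partner but 7127.60 is not on the preference list; base rate stands.
Duty = €356,436.03 × 1% = €3,564.36.
Line 4 (5184.63, Bralador, 1,236 units, €277,358.40):
Base rate for 5184.63 is 3.5% + €1.80/unit.
Additional duty on 5184.63 from Bralador: +5.5%. Applied ad valorem rate: 3.5% + 5.5% = 9%.
Duty = €277,358.40 × 9% + 1,236 × €1.80 = €27,187.06.
Total = €0.00 + €22,557.64 + €3,564.36 + €27,187.06 = €53,309.06.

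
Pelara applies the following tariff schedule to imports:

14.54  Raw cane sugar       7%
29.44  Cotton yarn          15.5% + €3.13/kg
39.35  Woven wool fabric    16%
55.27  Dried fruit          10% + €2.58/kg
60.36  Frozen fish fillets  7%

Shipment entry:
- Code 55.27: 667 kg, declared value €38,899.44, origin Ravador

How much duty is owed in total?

€5,610.80

Line 1 (55.27, Ravador, 667 kg, €38,899.44):
Base rate for 55.27 is 10% + €2.58/kg.
Duty = €38,899.44 × 10% + 667 × €2.58 = €5,610.80.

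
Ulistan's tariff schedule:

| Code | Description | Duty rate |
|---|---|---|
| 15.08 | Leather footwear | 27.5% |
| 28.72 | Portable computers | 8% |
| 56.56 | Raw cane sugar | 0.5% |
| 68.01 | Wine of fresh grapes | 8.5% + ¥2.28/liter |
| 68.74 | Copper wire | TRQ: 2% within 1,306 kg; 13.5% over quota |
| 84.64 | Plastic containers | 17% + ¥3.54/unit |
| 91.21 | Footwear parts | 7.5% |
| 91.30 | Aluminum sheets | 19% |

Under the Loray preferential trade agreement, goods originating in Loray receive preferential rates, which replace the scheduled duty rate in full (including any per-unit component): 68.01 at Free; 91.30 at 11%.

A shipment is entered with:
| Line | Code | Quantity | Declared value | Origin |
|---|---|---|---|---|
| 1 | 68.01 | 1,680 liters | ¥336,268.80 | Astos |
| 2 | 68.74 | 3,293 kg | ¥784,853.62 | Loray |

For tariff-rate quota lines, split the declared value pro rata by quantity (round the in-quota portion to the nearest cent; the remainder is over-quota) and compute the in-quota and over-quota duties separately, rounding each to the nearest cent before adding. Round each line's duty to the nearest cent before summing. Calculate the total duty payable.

¥102,572.20

Line 1 (68.01, Astos, 1,680 liters, ¥336,268.80):
Base rate for 68.01 is 8.5% + ¥2.28/liter.
68.01 has an FTA preferential rate, but origin Astos is not Loray; base rate stands.
Duty = ¥336,268.80 × 8.5% + 1,680 × ¥2.28 = ¥32,413.25.
Line 2 (68.74, Loray, 3,293 kg, ¥784,853.62):
Code 68.74 is under a tariff-rate quota (threshold 1,306 kg). In-quota: 1,306 kg at 2%; over-quota: 1,987 kg at 13.5%.
Pro-rata value split: in-quota = ¥784,853.62 × 1,306/3,293 = ¥311,272.04; over-quota = ¥784,853.62 − ¥311,272.04 = ¥473,581.58.
In-quota duty = ¥311,272.04 × 2% = ¥6,225.44. Over-quota duty = ¥473,581.58 × 13.5% = ¥63,933.51.
Line duty = ¥6,225.44 + ¥63,933.51 = ¥70,158.95.
Total = ¥32,413.25 + ¥70,158.95 = ¥102,572.20.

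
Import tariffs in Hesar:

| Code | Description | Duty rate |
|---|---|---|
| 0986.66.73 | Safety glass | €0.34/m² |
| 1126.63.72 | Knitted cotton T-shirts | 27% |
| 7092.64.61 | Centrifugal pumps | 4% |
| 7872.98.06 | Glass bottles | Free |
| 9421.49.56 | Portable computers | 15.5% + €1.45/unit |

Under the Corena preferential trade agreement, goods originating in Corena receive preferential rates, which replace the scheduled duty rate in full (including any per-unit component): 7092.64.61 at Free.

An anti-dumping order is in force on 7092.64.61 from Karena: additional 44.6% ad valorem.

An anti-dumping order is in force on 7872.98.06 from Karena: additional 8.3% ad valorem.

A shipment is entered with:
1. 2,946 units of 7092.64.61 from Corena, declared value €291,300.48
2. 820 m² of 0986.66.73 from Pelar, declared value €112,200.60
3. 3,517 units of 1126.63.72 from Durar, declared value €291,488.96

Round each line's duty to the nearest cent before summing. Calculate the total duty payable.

€78,980.82

Line 1 (7092.64.61, Corena, 2,946 units, €291,300.48):
Base rate for 7092.64.61 is 4%.
Origin Corena qualifies under the Hesar–Corena agreement and 7092.64.61 is covered: preferential rate Free applies instead.
The additional-duty order on 7092.64.61 targets Karena, not Corena; it does not apply.
Duty = €291,300.48 × 0% = €0.00.
Line 2 (0986.66.73, Pelar, 820 m², €112,200.60):
Base rate for 0986.66.73 is €0.34/m².
Duty = 820 × €0.34 = €278.80.
Line 3 (1126.63.72, Durar, 3,517 units, €291,488.96):
Base rate for 1126.63.72 is 27%.
Duty = €291,488.96 × 27% = €78,702.02.
Total = €0.00 + €278.80 + €78,702.02 = €78,980.82.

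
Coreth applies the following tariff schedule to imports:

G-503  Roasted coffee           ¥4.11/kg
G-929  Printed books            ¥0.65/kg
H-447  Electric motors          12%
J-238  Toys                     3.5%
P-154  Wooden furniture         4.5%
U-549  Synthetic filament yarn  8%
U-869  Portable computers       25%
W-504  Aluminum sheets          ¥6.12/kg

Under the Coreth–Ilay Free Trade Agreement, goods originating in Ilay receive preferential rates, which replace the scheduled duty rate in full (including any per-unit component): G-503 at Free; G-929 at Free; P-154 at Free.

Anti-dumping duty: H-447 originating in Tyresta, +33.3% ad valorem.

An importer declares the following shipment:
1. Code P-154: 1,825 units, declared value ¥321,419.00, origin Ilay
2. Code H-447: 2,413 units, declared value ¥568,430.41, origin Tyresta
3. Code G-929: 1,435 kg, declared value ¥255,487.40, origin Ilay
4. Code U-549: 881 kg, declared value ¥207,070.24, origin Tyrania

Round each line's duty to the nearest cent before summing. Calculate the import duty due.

Line 1 (P-154, Ilay, 1,825 units, ¥321,419.00):
Base rate for P-154 is 4.5%.
Origin Ilay qualifies under the Coreth–Ilay agreement and P-154 is covered: preferential rate Free applies instead.
Duty = ¥321,419.00 × 0% = ¥0.00.
Line 2 (H-447, Tyresta, 2,413 units, ¥568,430.41):
Base rate for H-447 is 12%.
Additional duty on H-447 from Tyresta: +33.3%. Applied ad valorem rate: 12% + 33.3% = 45.3%.
Duty = ¥568,430.41 × 45.3% = ¥257,498.98.
Line 3 (G-929, Ilay, 1,435 kg, ¥255,487.40):
Base rate for G-929 is ¥0.65/kg.
Origin Ilay qualifies under the Coreth–Ilay agreement and G-929 is covered: preferential rate Free applies instead.
Duty = ¥255,487.40 × 0% = ¥0.00.
Line 4 (U-549, Tyrania, 881 kg, ¥207,070.24):
Base rate for U-549 is 8%.
Duty = ¥207,070.24 × 8% = ¥16,565.62.
Total = ¥0.00 + ¥257,498.98 + ¥0.00 + ¥16,565.62 = ¥274,064.60.

¥274,064.60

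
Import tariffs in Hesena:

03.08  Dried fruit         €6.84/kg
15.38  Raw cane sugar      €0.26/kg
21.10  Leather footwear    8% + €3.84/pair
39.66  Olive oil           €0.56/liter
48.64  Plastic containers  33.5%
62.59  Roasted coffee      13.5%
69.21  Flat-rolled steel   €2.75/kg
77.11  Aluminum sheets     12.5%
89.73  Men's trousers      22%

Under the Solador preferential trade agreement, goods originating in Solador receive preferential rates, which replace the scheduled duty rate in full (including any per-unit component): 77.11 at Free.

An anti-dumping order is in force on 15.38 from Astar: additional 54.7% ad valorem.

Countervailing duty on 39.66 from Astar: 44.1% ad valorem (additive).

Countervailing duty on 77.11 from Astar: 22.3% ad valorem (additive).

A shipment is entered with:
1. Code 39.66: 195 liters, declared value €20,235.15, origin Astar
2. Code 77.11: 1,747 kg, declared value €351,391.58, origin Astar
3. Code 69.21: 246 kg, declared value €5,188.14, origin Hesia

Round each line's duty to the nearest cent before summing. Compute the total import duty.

€131,993.67

Line 1 (39.66, Astar, 195 liters, €20,235.15):
Base rate for 39.66 is €0.56/liter.
Additional duty on 39.66 from Astar: +44.1% ad valorem. Applied ad valorem rate = 44.1%.
Duty = €20,235.15 × 44.1% + 195 × €0.56 = €9,032.90.
Line 2 (77.11, Astar, 1,747 kg, €351,391.58):
Base rate for 77.11 is 12.5%.
77.11 has an FTA preferential rate, but origin Astar is not Solador; base rate stands.
Additional duty on 77.11 from Astar: +22.3%. Applied ad valorem rate: 12.5% + 22.3% = 34.8%.
Duty = €351,391.58 × 34.8% = €122,284.27.
Line 3 (69.21, Hesia, 246 kg, €5,188.14):
Base rate for 69.21 is €2.75/kg.
Duty = 246 × €2.75 = €676.50.
Total = €9,032.90 + €122,284.27 + €676.50 = €131,993.67.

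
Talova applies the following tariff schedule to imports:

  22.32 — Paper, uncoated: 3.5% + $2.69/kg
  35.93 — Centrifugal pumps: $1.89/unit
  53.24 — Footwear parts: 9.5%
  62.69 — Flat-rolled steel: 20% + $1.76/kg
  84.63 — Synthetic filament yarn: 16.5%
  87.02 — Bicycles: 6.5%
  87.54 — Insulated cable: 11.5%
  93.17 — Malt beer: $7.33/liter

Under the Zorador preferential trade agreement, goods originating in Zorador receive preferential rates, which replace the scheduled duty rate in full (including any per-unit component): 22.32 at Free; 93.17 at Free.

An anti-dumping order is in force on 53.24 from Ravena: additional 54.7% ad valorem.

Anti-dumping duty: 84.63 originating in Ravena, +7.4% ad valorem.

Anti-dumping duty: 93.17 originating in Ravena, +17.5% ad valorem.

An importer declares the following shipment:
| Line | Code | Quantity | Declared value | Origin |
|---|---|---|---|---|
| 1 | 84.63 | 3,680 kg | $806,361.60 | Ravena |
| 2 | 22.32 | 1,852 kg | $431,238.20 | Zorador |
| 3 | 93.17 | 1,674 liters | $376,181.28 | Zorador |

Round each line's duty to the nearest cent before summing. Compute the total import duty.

$192,720.42

Line 1 (84.63, Ravena, 3,680 kg, $806,361.60):
Base rate for 84.63 is 16.5%.
Additional duty on 84.63 from Ravena: +7.4%. Applied ad valorem rate: 16.5% + 7.4% = 23.9%.
Duty = $806,361.60 × 23.9% = $192,720.42.
Line 2 (22.32, Zorador, 1,852 kg, $431,238.20):
Base rate for 22.32 is 3.5% + $2.69/kg.
Origin Zorador qualifies under the Talova–Zorador agreement and 22.32 is covered: preferential rate Free applies instead.
Duty = $431,238.20 × 0% = $0.00.
Line 3 (93.17, Zorador, 1,674 liters, $376,181.28):
Base rate for 93.17 is $7.33/liter.
Origin Zorador qualifies under the Talova–Zorador agreement and 93.17 is covered: preferential rate Free applies instead.
The additional-duty order on 93.17 targets Ravena, not Zorador; it does not apply.
Duty = $376,181.28 × 0% = $0.00.
Total = $192,720.42 + $0.00 + $0.00 = $192,720.42.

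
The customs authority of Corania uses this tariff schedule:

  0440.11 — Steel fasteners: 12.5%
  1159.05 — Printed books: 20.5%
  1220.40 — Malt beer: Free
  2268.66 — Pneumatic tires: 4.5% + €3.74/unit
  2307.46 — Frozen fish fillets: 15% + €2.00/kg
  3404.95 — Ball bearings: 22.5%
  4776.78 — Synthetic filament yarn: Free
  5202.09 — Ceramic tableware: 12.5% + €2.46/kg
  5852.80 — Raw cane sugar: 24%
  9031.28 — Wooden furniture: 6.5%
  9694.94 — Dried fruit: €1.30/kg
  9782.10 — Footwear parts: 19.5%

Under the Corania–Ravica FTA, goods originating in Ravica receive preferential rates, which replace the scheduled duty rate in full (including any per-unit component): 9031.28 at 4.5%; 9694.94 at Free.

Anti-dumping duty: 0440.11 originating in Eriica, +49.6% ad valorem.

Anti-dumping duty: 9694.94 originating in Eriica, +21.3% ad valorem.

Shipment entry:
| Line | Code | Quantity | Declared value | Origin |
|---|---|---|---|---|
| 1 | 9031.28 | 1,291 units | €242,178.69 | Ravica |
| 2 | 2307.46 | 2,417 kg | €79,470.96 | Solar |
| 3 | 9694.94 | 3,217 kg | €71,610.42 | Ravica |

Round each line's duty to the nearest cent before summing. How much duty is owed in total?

€27,652.68

Line 1 (9031.28, Ravica, 1,291 units, €242,178.69):
Base rate for 9031.28 is 6.5%.
Origin Ravica qualifies under the Corania–Ravica agreement and 9031.28 is covered: preferential rate 4.5% applies instead.
Duty = €242,178.69 × 4.5% = €10,898.04.
Line 2 (2307.46, Solar, 2,417 kg, €79,470.96):
Base rate for 2307.46 is 15% + €2.00/kg.
Duty = €79,470.96 × 15% + 2,417 × €2.00 = €16,754.64.
Line 3 (9694.94, Ravica, 3,217 kg, €71,610.42):
Base rate for 9694.94 is €1.30/kg.
Origin Ravica qualifies under the Corania–Ravica agreement and 9694.94 is covered: preferential rate Free applies instead.
The additional-duty order on 9694.94 targets Eriica, not Ravica; it does not apply.
Duty = €71,610.42 × 0% = €0.00.
Total = €10,898.04 + €16,754.64 + €0.00 = €27,652.68.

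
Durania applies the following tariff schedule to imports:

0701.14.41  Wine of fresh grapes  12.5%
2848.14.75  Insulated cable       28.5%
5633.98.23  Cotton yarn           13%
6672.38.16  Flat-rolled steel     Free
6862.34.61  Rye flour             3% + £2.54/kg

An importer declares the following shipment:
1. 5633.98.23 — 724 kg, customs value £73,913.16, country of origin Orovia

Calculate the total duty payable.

Line 1 (5633.98.23, Orovia, 724 kg, £73,913.16):
Base rate for 5633.98.23 is 13%.
Duty = £73,913.16 × 13% = £9,608.71.

£9,608.71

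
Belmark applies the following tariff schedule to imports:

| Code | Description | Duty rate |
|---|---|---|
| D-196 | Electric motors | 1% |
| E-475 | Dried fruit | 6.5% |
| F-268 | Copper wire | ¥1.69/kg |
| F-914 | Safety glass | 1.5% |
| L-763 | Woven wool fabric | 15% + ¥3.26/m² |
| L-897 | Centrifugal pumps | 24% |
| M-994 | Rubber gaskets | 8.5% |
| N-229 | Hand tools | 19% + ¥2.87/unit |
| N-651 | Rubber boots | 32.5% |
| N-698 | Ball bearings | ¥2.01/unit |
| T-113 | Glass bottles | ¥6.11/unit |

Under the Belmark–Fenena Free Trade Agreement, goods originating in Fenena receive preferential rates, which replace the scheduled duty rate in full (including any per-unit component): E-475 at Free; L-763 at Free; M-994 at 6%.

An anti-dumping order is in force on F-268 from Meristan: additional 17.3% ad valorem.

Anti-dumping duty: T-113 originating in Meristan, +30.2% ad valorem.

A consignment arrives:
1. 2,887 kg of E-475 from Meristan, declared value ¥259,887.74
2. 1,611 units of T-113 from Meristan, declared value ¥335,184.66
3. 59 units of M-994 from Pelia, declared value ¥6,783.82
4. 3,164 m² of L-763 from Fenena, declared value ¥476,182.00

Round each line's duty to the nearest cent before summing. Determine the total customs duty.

¥128,538.30

Line 1 (E-475, Meristan, 2,887 kg, ¥259,887.74):
Base rate for E-475 is 6.5%.
E-475 has an FTA preferential rate, but origin Meristan is not Fenena; base rate stands.
Duty = ¥259,887.74 × 6.5% = ¥16,892.70.
Line 2 (T-113, Meristan, 1,611 units, ¥335,184.66):
Base rate for T-113 is ¥6.11/unit.
Additional duty on T-113 from Meristan: +30.2% ad valorem. Applied ad valorem rate = 30.2%.
Duty = ¥335,184.66 × 30.2% + 1,611 × ¥6.11 = ¥111,068.98.
Line 3 (M-994, Pelia, 59 units, ¥6,783.82):
Base rate for M-994 is 8.5%.
M-994 has an FTA preferential rate, but origin Pelia is not Fenena; base rate stands.
Duty = ¥6,783.82 × 8.5% = ¥576.62.
Line 4 (L-763, Fenena, 3,164 m², ¥476,182.00):
Base rate for L-763 is 15% + ¥3.26/m².
Origin Fenena qualifies under the Belmark–Fenena agreement and L-763 is covered: preferential rate Free applies instead.
Duty = ¥476,182.00 × 0% = ¥0.00.
Total = ¥16,892.70 + ¥111,068.98 + ¥576.62 + ¥0.00 = ¥128,538.30.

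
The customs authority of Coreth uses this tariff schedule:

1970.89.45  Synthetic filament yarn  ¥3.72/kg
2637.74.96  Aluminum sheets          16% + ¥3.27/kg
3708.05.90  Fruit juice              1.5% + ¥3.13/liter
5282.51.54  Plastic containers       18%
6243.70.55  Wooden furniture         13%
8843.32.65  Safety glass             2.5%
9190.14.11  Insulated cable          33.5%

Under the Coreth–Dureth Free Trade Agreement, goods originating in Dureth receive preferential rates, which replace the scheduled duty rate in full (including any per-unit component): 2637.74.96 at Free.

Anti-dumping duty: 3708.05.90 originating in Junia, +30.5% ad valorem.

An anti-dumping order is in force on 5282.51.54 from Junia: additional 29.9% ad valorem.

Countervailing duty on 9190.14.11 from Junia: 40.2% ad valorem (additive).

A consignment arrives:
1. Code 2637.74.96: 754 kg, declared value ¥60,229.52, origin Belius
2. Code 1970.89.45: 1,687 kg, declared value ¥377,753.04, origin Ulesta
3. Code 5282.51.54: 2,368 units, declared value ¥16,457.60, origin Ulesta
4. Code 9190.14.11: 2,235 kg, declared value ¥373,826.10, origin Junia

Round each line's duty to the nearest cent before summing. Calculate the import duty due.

Line 1 (2637.74.96, Belius, 754 kg, ¥60,229.52):
Base rate for 2637.74.96 is 16% + ¥3.27/kg.
2637.74.96 has an FTA preferential rate, but origin Belius is not Dureth; base rate stands.
Duty = ¥60,229.52 × 16% + 754 × ¥3.27 = ¥12,102.30.
Line 2 (1970.89.45, Ulesta, 1,687 kg, ¥377,753.04):
Base rate for 1970.89.45 is ¥3.72/kg.
Duty = 1,687 × ¥3.72 = ¥6,275.64.
Line 3 (5282.51.54, Ulesta, 2,368 units, ¥16,457.60):
Base rate for 5282.51.54 is 18%.
The additional-duty order on 5282.51.54 targets Junia, not Ulesta; it does not apply.
Duty = ¥16,457.60 × 18% = ¥2,962.37.
Line 4 (9190.14.11, Junia, 2,235 kg, ¥373,826.10):
Base rate for 9190.14.11 is 33.5%.
Additional duty on 9190.14.11 from Junia: +40.2%. Applied ad valorem rate: 33.5% + 40.2% = 73.7%.
Duty = ¥373,826.10 × 73.7% = ¥275,509.84.
Total = ¥12,102.30 + ¥6,275.64 + ¥2,962.37 + ¥275,509.84 = ¥296,850.15.

¥296,850.15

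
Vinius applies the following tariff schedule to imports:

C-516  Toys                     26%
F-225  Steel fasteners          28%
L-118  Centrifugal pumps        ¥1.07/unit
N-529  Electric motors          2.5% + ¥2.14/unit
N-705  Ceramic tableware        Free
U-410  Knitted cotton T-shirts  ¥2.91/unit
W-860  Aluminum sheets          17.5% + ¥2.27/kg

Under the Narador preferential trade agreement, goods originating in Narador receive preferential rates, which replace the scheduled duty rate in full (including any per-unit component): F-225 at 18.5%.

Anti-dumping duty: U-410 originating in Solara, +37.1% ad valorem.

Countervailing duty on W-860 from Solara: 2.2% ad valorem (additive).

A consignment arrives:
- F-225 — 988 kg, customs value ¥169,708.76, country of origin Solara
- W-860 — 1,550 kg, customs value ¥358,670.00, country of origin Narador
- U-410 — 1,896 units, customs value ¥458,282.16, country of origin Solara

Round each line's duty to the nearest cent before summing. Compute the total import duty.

Line 1 (F-225, Solara, 988 kg, ¥169,708.76):
Base rate for F-225 is 28%.
F-225 has an FTA preferential rate, but origin Solara is not Narador; base rate stands.
Duty = ¥169,708.76 × 28% = ¥47,518.45.
Line 2 (W-860, Narador, 1,550 kg, ¥358,670.00):
Base rate for W-860 is 17.5% + ¥2.27/kg.
Origin Narador is the FTA partner but W-860 is not on the preference list; base rate stands.
The additional-duty order on W-860 targets Solara, not Narador; it does not apply.
Duty = ¥358,670.00 × 17.5% + 1,550 × ¥2.27 = ¥66,285.75.
Line 3 (U-410, Solara, 1,896 units, ¥458,282.16):
Base rate for U-410 is ¥2.91/unit.
Additional duty on U-410 from Solara: +37.1% ad valorem. Applied ad valorem rate = 37.1%.
Duty = ¥458,282.16 × 37.1% + 1,896 × ¥2.91 = ¥175,540.04.
Total = ¥47,518.45 + ¥66,285.75 + ¥175,540.04 = ¥289,344.24.

¥289,344.24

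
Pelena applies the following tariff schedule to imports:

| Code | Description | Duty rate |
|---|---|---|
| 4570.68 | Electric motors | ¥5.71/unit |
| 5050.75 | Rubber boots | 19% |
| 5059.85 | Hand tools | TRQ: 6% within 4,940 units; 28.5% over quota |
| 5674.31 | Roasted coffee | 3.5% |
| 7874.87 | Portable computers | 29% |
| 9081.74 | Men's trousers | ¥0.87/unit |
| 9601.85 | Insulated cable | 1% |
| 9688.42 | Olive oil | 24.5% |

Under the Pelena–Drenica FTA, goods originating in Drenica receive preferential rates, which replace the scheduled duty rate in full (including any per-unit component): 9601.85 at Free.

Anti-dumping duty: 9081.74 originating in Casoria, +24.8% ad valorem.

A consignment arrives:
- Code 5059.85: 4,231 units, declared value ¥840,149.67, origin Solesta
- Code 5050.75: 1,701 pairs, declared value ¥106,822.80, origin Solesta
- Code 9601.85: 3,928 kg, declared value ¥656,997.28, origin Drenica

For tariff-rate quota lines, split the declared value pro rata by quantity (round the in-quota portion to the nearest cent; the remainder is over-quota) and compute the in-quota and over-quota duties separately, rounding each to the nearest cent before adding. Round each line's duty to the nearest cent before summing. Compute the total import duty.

¥70,705.31

Line 1 (5059.85, Solesta, 4,231 units, ¥840,149.67):
Code 5059.85 is under a tariff-rate quota (threshold 4,940 units). Quantity 4,231 units is within the quota, so the in-quota rate 6% applies to the full value.
Duty = ¥840,149.67 × 6% = ¥50,408.98.
Line 2 (5050.75, Solesta, 1,701 pairs, ¥106,822.80):
Base rate for 5050.75 is 19%.
Duty = ¥106,822.80 × 19% = ¥20,296.33.
Line 3 (9601.85, Drenica, 3,928 kg, ¥656,997.28):
Base rate for 9601.85 is 1%.
Origin Drenica qualifies under the Pelena–Drenica agreement and 9601.85 is covered: preferential rate Free applies instead.
Duty = ¥656,997.28 × 0% = ¥0.00.
Total = ¥50,408.98 + ¥20,296.33 + ¥0.00 = ¥70,705.31.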